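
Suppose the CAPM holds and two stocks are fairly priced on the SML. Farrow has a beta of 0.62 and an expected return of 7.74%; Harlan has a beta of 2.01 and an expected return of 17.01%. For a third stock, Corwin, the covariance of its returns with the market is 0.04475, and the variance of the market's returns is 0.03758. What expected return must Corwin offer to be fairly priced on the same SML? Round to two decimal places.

11.55%

MRP = (17.01% − 7.74%) / (2.01 − 0.62) = 6.6691%
R_f = 7.74% − 0.62 × 6.6691% = 3.6052%
β_Corwin = Cov / Var(R_m) = 0.04475 / 0.03758 = 1.1908
E(R_Corwin) = R_f + β × MRP = 3.6052% + 1.1908 × 6.6691% = 11.55%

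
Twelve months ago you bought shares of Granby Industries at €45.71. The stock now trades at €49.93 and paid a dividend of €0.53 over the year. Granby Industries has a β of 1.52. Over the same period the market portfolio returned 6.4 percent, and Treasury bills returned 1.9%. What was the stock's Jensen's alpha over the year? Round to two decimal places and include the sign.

Realised HPR = (P1 + D1 − P0) / P0 = (49.93 + 0.53 − 45.71) / 45.71 = 4.75 / 45.71 = 10.3916%
MRP = 6.4% − 1.9% = 4.50%
CAPM required = R_f + β·MRP = 1.9% + 1.52 × 4.5% = 8.7400%
α = realised − required = 10.3916% − 8.7400% = +1.65%

+1.65%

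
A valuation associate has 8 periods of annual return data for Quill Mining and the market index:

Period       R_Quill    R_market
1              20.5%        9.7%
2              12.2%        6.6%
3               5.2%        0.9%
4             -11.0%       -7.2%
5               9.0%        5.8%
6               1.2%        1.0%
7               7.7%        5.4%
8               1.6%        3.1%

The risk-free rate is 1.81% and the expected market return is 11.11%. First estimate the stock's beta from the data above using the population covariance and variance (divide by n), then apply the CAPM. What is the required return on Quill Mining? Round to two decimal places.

17.83%

Mean R_i = (20.5 + 12.2 + 5.2 − 11.0 + 9.0 + 1.2 + 7.7 + 1.6) / 8 = 5.8000%
Mean R_m = (9.7 + 6.6 + 0.9 − 7.2 + 5.8 + 1.0 + 5.4 + 3.1) / 8 = 3.1625%
Σ(R_i − R̄_i)(R_m − R̄_m) = 316.4500  ⇒  Cov = 316.4500 / 8 = 39.5563
Σ(R_m − R̄_m)² = 183.6988  ⇒  Var(R_m) = 183.6988 / 8 = 22.9624
β = Cov / Var(R_m) = 39.5563 / 22.9624 = 1.7227
MRP = 11.11% − 1.81% = 9.30%
E(R) = R_f + β × MRP = 1.81% + 1.7227 × 9.30% = 17.83%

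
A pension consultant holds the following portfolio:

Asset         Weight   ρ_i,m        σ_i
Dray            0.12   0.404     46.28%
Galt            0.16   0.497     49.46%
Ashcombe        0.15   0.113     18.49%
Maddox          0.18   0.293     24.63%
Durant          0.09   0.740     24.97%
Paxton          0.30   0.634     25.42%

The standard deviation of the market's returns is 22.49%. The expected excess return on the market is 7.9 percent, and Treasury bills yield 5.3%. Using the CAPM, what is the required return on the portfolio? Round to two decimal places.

β_Dray = 0.404 × 46.28% / 22.49% = 0.8314
β_Galt = 0.497 × 49.46% / 22.49% = 1.0930
β_Ashcombe = 0.113 × 18.49% / 22.49% = 0.0929
β_Maddox = 0.293 × 24.63% / 22.49% = 0.3209
β_Durant = 0.740 × 24.97% / 22.49% = 0.8216
β_Paxton = 0.634 × 25.42% / 22.49% = 0.7166
β_P = Σ w_i β_i = 0.12×0.8314 + 0.16×1.0930 + 0.15×0.0929 + 0.18×0.3209 + 0.09×0.8216 + 0.30×0.7166 = 0.6353
E(R_P) = R_f + β_P × MRP = 5.3% + 0.6353 × 7.9% = 10.32%

10.32%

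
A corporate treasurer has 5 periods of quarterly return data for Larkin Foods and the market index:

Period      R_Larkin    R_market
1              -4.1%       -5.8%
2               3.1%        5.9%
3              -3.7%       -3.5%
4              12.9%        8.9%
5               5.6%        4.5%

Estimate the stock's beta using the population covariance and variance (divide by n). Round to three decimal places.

1.045

Mean R_i = (-4.1 + 3.1 − 3.7 + 12.9 + 5.6) / 5 = 2.7600%
Mean R_m = (-5.8 + 5.9 − 3.5 + 8.9 + 4.5) / 5 = 2.0000%
Σ(R_i − R̄_i)(R_m − R̄_m) = 167.4300  ⇒  Cov = 167.4300 / 5 = 33.4860
Σ(R_m − R̄_m)² = 160.1600  ⇒  Var(R_m) = 160.1600 / 5 = 32.0320
β = Cov / Var(R_m) = 33.4860 / 32.0320 = 1.0454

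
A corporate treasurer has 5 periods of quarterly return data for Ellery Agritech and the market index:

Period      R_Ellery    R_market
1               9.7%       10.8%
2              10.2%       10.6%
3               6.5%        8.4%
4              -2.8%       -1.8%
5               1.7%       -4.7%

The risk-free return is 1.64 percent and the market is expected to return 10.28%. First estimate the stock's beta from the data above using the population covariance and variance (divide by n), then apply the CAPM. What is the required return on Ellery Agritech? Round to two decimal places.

7.50%

Mean R_i = (9.7 + 10.2 + 6.5 − 2.8 + 1.7) / 5 = 5.0600%
Mean R_m = (10.8 + 10.6 + 8.4 − 1.8 − 4.7) / 5 = 4.6600%
Σ(R_i − R̄_i)(R_m − R̄_m) = 146.6320  ⇒  Cov = 146.6320 / 5 = 29.3264
Σ(R_m − R̄_m)² = 216.3120  ⇒  Var(R_m) = 216.3120 / 5 = 43.2624
β = Cov / Var(R_m) = 29.3264 / 43.2624 = 0.6779
MRP = 10.28% − 1.64% = 8.64%
E(R) = R_f + β × MRP = 1.64% + 0.6779 × 8.64% = 7.50%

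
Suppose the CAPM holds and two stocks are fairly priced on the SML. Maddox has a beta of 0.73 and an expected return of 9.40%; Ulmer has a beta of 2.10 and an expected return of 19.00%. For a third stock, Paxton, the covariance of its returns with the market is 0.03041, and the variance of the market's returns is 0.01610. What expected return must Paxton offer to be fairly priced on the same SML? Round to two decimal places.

17.52%

MRP = (19.00% − 9.40%) / (2.10 − 0.73) = 7.0073%
R_f = 9.40% − 0.73 × 7.0073% = 4.2847%
β_Paxton = Cov / Var(R_m) = 0.03041 / 0.01610 = 1.8888
E(R_Paxton) = R_f + β × MRP = 4.2847% + 1.8888 × 7.0073% = 17.52%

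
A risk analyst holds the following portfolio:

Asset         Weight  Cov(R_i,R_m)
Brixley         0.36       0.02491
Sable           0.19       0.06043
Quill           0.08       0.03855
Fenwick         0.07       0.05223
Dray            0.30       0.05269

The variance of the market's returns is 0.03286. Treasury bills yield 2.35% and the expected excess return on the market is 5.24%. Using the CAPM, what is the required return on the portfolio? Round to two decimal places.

β_Brixley = 0.02491 / 0.03286 = 0.7581
β_Sable = 0.06043 / 0.03286 = 1.8390
β_Quill = 0.03855 / 0.03286 = 1.1732
β_Fenwick = 0.05223 / 0.03286 = 1.5895
β_Dray = 0.05269 / 0.03286 = 1.6035
β_P = Σ w_i β_i = 0.36×0.7581 + 0.19×1.8390 + 0.08×1.1732 + 0.07×1.5895 + 0.30×1.6035 = 1.3085
E(R_P) = R_f + β_P × MRP = 2.35% + 1.3085 × 5.24% = 9.21%

9.21%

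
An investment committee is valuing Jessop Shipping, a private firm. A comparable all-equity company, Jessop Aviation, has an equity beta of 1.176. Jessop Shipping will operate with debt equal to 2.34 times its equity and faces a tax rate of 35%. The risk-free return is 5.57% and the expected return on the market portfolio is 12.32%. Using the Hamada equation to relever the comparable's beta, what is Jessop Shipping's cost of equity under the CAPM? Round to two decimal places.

β_L = β_U × [1 + (1 − t)(D/E)] = 1.176 × [1 + (1 − 0.35) × 2.34]
    = 1.176 × [1 + 0.65 × 2.34] = 1.176 × 2.5210 = 2.9647
MRP = 12.32% − 5.57% = 6.75%
E(R) = R_f + β_L × MRP = 5.57% + 2.9647 × 6.75% = 25.58%

25.58%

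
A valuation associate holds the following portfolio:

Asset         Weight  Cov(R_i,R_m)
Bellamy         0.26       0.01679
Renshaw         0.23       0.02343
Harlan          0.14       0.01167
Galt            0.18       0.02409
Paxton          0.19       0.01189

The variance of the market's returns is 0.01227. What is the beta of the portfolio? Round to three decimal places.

1.466

β_Bellamy = 0.01679 / 0.01227 = 1.3684
β_Renshaw = 0.02343 / 0.01227 = 1.9095
β_Harlan = 0.01167 / 0.01227 = 0.9511
β_Galt = 0.02409 / 0.01227 = 1.9633
β_Paxton = 0.01189 / 0.01227 = 0.9690
β_P = Σ w_i β_i = 0.26×1.3684 + 0.23×1.9095 + 0.14×0.9511 + 0.18×1.9633 + 0.19×0.9690 = 1.4656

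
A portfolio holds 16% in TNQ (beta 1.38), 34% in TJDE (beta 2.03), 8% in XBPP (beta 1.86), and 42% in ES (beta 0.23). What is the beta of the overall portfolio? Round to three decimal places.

β_P = Σ w_i β_i = 0.16×1.38 + 0.34×2.03 + 0.08×1.86 + 0.42×0.23 = 1.1564

1.156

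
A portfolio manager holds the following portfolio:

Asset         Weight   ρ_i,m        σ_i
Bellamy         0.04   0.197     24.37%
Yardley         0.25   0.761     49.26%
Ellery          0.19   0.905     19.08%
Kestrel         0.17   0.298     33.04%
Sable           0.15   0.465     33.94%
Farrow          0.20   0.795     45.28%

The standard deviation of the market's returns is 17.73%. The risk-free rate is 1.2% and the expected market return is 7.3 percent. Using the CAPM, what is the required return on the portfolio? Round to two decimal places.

β_Bellamy = 0.197 × 24.37% / 17.73% = 0.2708
β_Yardley = 0.761 × 49.26% / 17.73% = 2.1143
β_Ellery = 0.905 × 19.08% / 17.73% = 0.9739
β_Kestrel = 0.298 × 33.04% / 17.73% = 0.5553
β_Sable = 0.465 × 33.94% / 17.73% = 0.8901
β_Farrow = 0.795 × 45.28% / 17.73% = 2.0303
β_P = Σ w_i β_i = 0.04×0.2708 + 0.25×2.1143 + 0.19×0.9739 + 0.17×0.5553 + 0.15×0.8901 + 0.20×2.0303 = 1.3584
MRP = 7.3% − 1.2% = 6.10%
E(R_P) = R_f + β_P × MRP = 1.2% + 1.3584 × 6.1% = 9.49%

9.49%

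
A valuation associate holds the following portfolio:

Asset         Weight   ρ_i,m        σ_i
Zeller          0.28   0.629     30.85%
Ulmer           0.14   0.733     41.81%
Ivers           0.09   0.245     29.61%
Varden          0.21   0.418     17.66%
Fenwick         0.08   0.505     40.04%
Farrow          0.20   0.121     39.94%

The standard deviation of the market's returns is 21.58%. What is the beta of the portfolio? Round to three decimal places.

0.672

β_Zeller = 0.629 × 30.85% / 21.58% = 0.8992
β_Ulmer = 0.733 × 41.81% / 21.58% = 1.4201
β_Ivers = 0.245 × 29.61% / 21.58% = 0.3362
β_Varden = 0.418 × 17.66% / 21.58% = 0.3421
β_Fenwick = 0.505 × 40.04% / 21.58% = 0.9370
β_Farrow = 0.121 × 39.94% / 21.58% = 0.2239
β_P = Σ w_i β_i = 0.28×0.8992 + 0.14×1.4201 + 0.09×0.3362 + 0.21×0.3421 + 0.08×0.9370 + 0.20×0.2239 = 0.6724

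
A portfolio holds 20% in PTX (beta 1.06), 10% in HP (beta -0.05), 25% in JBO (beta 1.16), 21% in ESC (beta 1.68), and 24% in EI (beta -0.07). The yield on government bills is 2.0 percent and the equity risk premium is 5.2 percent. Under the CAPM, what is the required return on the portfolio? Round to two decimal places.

β_P = Σ w_i β_i = 0.20×1.06 + 0.10×-0.05 + 0.25×1.16 + 0.21×1.68 + 0.24×-0.07 = 0.8330
E(R_P) = R_f + β_P × MRP = 2.0% + 0.8330 × 5.2% = 6.33%

6.33%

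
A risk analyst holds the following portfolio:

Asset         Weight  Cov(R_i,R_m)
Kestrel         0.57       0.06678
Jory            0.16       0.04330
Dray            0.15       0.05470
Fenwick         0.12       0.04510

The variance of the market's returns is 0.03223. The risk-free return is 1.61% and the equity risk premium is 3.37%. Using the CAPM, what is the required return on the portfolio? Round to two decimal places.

7.74%

β_Kestrel = 0.06678 / 0.03223 = 2.0720
β_Jory = 0.04330 / 0.03223 = 1.3435
β_Dray = 0.05470 / 0.03223 = 1.6972
β_Fenwick = 0.04510 / 0.03223 = 1.3993
β_P = Σ w_i β_i = 0.57×2.0720 + 0.16×1.3435 + 0.15×1.6972 + 0.12×1.3993 = 1.8185
E(R_P) = R_f + β_P × MRP = 1.61% + 1.8185 × 3.37% = 7.74%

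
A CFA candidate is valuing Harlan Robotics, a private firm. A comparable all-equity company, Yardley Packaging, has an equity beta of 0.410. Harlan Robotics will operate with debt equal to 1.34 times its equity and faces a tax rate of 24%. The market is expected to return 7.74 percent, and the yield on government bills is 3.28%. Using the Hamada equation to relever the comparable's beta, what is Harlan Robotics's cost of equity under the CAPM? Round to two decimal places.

β_L = β_U × [1 + (1 − t)(D/E)] = 0.410 × [1 + (1 − 0.24) × 1.34]
    = 0.410 × [1 + 0.76 × 1.34] = 0.410 × 2.0184 = 0.8275
MRP = 7.74% − 3.28% = 4.46%
E(R) = R_f + β_L × MRP = 3.28% + 0.8275 × 4.46% = 6.97%

6.97%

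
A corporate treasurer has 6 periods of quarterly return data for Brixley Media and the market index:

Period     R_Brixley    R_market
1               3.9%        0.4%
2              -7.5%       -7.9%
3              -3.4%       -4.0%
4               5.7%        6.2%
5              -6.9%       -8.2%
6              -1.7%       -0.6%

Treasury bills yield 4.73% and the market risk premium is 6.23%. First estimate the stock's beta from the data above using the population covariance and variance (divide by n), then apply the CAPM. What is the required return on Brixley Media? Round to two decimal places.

Mean R_i = (3.9 − 7.5 − 3.4 + 5.7 − 6.9 − 1.7) / 6 = -1.6500%
Mean R_m = (0.4 − 7.9 − 4.0 + 6.2 − 8.2 − 0.6) / 6 = -2.3500%
Σ(R_i − R̄_i)(R_m − R̄_m) = 144.0850  ⇒  Cov = 144.0850 / 6 = 24.0142
Σ(R_m − R̄_m)² = 151.4750  ⇒  Var(R_m) = 151.4750 / 6 = 25.2458
β = Cov / Var(R_m) = 24.0142 / 25.2458 = 0.9512
E(R) = R_f + β × MRP = 4.73% + 0.9512 × 6.23% = 10.66%

10.66%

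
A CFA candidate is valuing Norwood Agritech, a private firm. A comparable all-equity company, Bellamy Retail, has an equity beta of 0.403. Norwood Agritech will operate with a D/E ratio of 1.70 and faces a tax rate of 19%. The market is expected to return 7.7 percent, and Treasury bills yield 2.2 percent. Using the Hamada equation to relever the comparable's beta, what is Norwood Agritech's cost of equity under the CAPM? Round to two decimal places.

7.47%

β_L = β_U × [1 + (1 − t)(D/E)] = 0.403 × [1 + (1 − 0.19) × 1.70]
    = 0.403 × [1 + 0.81 × 1.70] = 0.403 × 2.3770 = 0.9579
MRP = 7.7% − 2.2% = 5.50%
E(R) = R_f + β_L × MRP = 2.2% + 0.9579 × 5.5% = 7.47%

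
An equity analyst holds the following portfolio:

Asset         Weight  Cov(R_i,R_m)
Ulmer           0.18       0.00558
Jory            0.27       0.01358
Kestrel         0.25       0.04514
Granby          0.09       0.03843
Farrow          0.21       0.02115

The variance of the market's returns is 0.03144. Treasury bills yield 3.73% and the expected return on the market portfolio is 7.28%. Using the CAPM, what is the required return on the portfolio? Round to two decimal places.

6.42%

β_Ulmer = 0.00558 / 0.03144 = 0.1775
β_Jory = 0.01358 / 0.03144 = 0.4319
β_Kestrel = 0.04514 / 0.03144 = 1.4358
β_Granby = 0.03843 / 0.03144 = 1.2223
β_Farrow = 0.02115 / 0.03144 = 0.6727
β_P = Σ w_i β_i = 0.18×0.1775 + 0.27×0.4319 + 0.25×1.4358 + 0.09×1.2223 + 0.21×0.6727 = 0.7588
MRP = 7.28% − 3.73% = 3.55%
E(R_P) = R_f + β_P × MRP = 3.73% + 0.7588 × 3.55% = 6.42%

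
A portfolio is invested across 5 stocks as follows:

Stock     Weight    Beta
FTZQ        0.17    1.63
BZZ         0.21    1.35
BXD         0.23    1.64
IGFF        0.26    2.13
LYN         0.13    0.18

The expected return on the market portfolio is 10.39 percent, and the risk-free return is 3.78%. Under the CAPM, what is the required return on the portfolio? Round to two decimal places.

13.79%

β_P = Σ w_i β_i = 0.17×1.63 + 0.21×1.35 + 0.23×1.64 + 0.26×2.13 + 0.13×0.18 = 1.5150
MRP = 10.39% − 3.78% = 6.61%
E(R_P) = R_f + β_P × MRP = 3.78% + 1.5150 × 6.61% = 13.79%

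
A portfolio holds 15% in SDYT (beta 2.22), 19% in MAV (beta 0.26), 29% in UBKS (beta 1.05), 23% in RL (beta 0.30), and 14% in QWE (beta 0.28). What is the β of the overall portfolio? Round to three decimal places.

β_P = Σ w_i β_i = 0.15×2.22 + 0.19×0.26 + 0.29×1.05 + 0.23×0.30 + 0.14×0.28 = 0.7951

0.795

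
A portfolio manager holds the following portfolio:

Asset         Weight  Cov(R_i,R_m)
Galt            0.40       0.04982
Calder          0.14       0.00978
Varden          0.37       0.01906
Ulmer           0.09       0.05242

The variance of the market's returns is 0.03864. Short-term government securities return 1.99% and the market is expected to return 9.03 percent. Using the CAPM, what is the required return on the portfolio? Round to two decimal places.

8.01%

β_Galt = 0.04982 / 0.03864 = 1.2893
β_Calder = 0.00978 / 0.03864 = 0.2531
β_Varden = 0.01906 / 0.03864 = 0.4933
β_Ulmer = 0.05242 / 0.03864 = 1.3566
β_P = Σ w_i β_i = 0.40×1.2893 + 0.14×0.2531 + 0.37×0.4933 + 0.09×1.3566 = 0.8558
MRP = 9.03% − 1.99% = 7.04%
E(R_P) = R_f + β_P × MRP = 1.99% + 0.8558 × 7.04% = 8.01%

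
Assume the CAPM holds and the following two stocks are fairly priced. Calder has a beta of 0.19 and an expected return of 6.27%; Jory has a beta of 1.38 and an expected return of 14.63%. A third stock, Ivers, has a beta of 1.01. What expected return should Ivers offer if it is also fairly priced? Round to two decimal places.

12.03%

MRP (SML slope) = (14.63% − 6.27%) / (1.38 − 0.19) = 8.36% / 1.19 = 7.0252%
R_f (intercept) = 6.27% − 0.19 × 7.0252% = 4.9352%
E(R_Ivers) = R_f + β × MRP = 4.9352% + 1.01 × 7.0252% = 12.03%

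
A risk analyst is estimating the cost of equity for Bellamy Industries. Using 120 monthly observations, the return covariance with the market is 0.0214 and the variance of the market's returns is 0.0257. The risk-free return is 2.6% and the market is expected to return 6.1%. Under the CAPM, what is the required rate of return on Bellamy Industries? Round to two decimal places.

5.51%

β = Cov(R_i, R_m) / Var(R_m) = 0.0214 / 0.0257 = 0.8327
MRP = 6.1% − 2.6% = 3.50%
E(R) = R_f + β × MRP = 2.6% + 0.8327 × 3.5% = 5.51%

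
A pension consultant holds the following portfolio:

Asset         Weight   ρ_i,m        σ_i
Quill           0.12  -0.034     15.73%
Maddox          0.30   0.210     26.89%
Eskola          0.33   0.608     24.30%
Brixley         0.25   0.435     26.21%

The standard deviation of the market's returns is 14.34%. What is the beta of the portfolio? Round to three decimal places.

β_Quill = -0.034 × 15.73% / 14.34% = -0.0373
β_Maddox = 0.210 × 26.89% / 14.34% = 0.3938
β_Eskola = 0.608 × 24.30% / 14.34% = 1.0303
β_Brixley = 0.435 × 26.21% / 14.34% = 0.7951
β_P = Σ w_i β_i = 0.12×-0.0373 + 0.30×0.3938 + 0.33×1.0303 + 0.25×0.7951 = 0.6524

0.652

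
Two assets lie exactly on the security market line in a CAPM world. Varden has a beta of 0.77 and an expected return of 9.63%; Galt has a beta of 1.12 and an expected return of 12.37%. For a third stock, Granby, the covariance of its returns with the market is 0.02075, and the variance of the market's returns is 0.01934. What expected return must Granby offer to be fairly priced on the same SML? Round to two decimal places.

MRP = (12.37% − 9.63%) / (1.12 − 0.77) = 7.8286%
R_f = 9.63% − 0.77 × 7.8286% = 3.6020%
β_Granby = Cov / Var(R_m) = 0.02075 / 0.01934 = 1.0729
E(R_Granby) = R_f + β × MRP = 3.6020% + 1.0729 × 7.8286% = 12.00%

12.00%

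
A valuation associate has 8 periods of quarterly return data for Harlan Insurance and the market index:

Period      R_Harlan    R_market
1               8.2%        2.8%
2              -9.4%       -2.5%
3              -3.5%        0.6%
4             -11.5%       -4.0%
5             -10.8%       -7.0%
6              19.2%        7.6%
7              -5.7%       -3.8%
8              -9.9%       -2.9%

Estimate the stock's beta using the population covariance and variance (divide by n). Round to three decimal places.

Mean R_i = (8.2 − 9.4 − 3.5 − 11.5 − 10.8 + 19.2 − 5.7 − 9.9) / 8 = -2.9250%
Mean R_m = (2.8 − 2.5 + 0.6 − 4.0 − 7.0 + 7.6 − 3.8 − 2.9) / 8 = -1.1500%
Σ(R_i − R̄_i)(R_m − R̄_m) = 335.3400  ⇒  Cov = 335.3400 / 8 = 41.9175
Σ(R_m − R̄_m)² = 149.4800  ⇒  Var(R_m) = 149.4800 / 8 = 18.6850
β = Cov / Var(R_m) = 41.9175 / 18.6850 = 2.2434

2.243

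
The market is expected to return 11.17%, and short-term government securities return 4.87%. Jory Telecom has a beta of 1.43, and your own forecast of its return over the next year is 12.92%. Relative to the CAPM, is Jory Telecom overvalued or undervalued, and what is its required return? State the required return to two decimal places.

Overvalued; required return 13.88%

MRP = 11.17% − 4.87% = 6.30%
Required return = R_f + β·MRP = 4.87% + 1.43 × 6.30% = 13.88%
Forecast 12.92% < required 13.88% → the stock plots below the SML → overvalued.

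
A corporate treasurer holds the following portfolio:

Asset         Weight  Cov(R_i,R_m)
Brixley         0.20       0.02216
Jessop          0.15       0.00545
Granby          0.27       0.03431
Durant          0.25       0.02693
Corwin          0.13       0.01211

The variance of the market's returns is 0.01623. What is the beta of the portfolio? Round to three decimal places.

1.406

β_Brixley = 0.02216 / 0.01623 = 1.3654
β_Jessop = 0.00545 / 0.01623 = 0.3358
β_Granby = 0.03431 / 0.01623 = 2.1140
β_Durant = 0.02693 / 0.01623 = 1.6593
β_Corwin = 0.01211 / 0.01623 = 0.7461
β_P = Σ w_i β_i = 0.20×1.3654 + 0.15×0.3358 + 0.27×2.1140 + 0.25×1.6593 + 0.13×0.7461 = 1.4060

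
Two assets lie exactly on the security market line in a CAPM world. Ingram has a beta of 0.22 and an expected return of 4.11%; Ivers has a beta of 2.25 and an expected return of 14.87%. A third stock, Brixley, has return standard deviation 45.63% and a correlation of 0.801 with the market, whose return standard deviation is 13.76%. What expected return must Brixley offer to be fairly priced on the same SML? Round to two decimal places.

17.02%

MRP = (14.87% − 4.11%) / (2.25 − 0.22) = 5.3005%
R_f = 4.11% − 0.22 × 5.3005% = 2.9439%
β_Brixley = ρ·σ_i/σ_m = 0.801 × 45.63 / 13.76 = 2.6562
E(R_Brixley) = R_f + β × MRP = 2.9439% + 2.6562 × 5.3005% = 17.02%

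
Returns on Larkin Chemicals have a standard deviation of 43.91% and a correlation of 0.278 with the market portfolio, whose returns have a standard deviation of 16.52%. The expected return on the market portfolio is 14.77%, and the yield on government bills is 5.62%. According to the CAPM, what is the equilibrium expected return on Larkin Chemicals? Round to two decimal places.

12.38%

β = ρ × σ_i / σ_m = 0.278 × 43.91% / 16.52% = 0.7389
MRP = 14.77% − 5.62% = 9.15%
E(R) = 5.62% + 0.7389 × 9.15% = 12.38%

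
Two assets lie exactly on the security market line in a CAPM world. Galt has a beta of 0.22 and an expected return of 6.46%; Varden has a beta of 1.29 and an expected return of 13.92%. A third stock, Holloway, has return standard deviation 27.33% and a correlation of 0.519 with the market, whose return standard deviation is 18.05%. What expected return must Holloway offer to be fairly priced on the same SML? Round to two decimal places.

10.40%

MRP = (13.92% − 6.46%) / (1.29 − 0.22) = 6.9720%
R_f = 6.46% − 0.22 × 6.9720% = 4.9262%
β_Holloway = ρ·σ_i/σ_m = 0.519 × 27.33 / 18.05 = 0.7858
E(R_Holloway) = R_f + β × MRP = 4.9262% + 0.7858 × 6.9720% = 10.40%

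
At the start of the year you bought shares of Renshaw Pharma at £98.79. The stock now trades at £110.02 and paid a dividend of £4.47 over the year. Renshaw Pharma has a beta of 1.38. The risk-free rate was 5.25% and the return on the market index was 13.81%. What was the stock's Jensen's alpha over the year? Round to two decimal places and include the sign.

Realised HPR = (P1 + D1 − P0) / P0 = (110.02 + 4.47 − 98.79) / 98.79 = 15.70 / 98.79 = 15.8923%
MRP = 13.81% − 5.25% = 8.56%
CAPM required = R_f + β·MRP = 5.25% + 1.38 × 8.56% = 17.0628%
α = realised − required = 15.8923% − 17.0628% = -1.17%

-1.17%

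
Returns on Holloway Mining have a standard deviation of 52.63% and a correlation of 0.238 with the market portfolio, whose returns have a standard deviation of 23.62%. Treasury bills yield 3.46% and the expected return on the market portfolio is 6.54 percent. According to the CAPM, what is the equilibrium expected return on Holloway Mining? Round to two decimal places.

5.09%

β = ρ × σ_i / σ_m = 0.238 × 52.63% / 23.62% = 0.5303
MRP = 6.54% − 3.46% = 3.08%
E(R) = 3.46% + 0.5303 × 3.08% = 5.09%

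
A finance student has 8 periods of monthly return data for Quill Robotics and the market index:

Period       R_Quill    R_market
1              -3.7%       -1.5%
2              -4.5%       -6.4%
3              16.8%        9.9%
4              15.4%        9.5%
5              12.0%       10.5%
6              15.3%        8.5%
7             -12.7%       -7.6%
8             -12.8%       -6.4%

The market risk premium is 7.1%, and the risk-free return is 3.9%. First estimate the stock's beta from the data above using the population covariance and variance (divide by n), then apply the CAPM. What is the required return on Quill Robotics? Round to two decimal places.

Mean R_i = (-3.7 − 4.5 + 16.8 + 15.4 + 12.0 + 15.3 − 12.7 − 12.8) / 8 = 3.2250%
Mean R_m = (-1.5 − 6.4 + 9.9 + 9.5 + 10.5 + 8.5 − 7.6 − 6.4) / 8 = 2.0625%
Σ(R_i − R̄_i)(R_m − R̄_m) = 728.2475  ⇒  Cov = 728.2475 / 8 = 91.0309
Σ(R_m − R̄_m)² = 478.6588  ⇒  Var(R_m) = 478.6588 / 8 = 59.8324
β = Cov / Var(R_m) = 91.0309 / 59.8324 = 1.5214
E(R) = R_f + β × MRP = 3.9% + 1.5214 × 7.1% = 14.70%

14.70%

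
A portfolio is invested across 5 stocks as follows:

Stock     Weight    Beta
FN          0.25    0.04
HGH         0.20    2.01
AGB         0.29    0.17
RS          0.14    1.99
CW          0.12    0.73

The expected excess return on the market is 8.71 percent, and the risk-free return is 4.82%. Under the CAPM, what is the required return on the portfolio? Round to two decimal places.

12.03%

β_P = Σ w_i β_i = 0.25×0.04 + 0.20×2.01 + 0.29×0.17 + 0.14×1.99 + 0.12×0.73 = 0.8275
E(R_P) = R_f + β_P × MRP = 4.82% + 0.8275 × 8.71% = 12.03%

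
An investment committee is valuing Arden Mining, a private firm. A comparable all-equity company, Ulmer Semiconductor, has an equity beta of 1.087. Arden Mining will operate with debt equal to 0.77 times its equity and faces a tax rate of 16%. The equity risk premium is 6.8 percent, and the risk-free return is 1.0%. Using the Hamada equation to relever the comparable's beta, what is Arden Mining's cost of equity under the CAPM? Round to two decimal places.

13.17%

β_L = β_U × [1 + (1 − t)(D/E)] = 1.087 × [1 + (1 − 0.16) × 0.77]
    = 1.087 × [1 + 0.84 × 0.77] = 1.087 × 1.6468 = 1.7901
E(R) = R_f + β_L × MRP = 1.0% + 1.7901 × 6.8% = 13.17%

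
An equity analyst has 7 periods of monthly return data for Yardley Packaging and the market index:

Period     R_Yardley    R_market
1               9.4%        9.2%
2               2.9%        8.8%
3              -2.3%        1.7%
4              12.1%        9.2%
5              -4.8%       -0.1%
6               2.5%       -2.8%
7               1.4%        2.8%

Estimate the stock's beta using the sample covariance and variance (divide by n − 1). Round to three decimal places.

Mean R_i = (9.4 + 2.9 − 2.3 + 12.1 − 4.8 + 2.5 + 1.4) / 7 = 3.0286%
Mean R_m = (9.2 + 8.8 + 1.7 + 9.2 − 0.1 − 2.8 + 2.8) / 7 = 4.1143%
Σ(R_i − R̄_i)(R_m − R̄_m) = 129.5871  ⇒  Cov = 129.5871 / 6 = 21.5979
Σ(R_m − R̄_m)² = 146.8086  ⇒  Var(R_m) = 146.8086 / 6 = 24.4681
β = Cov / Var(R_m) = 21.5979 / 24.4681 = 0.8827

0.883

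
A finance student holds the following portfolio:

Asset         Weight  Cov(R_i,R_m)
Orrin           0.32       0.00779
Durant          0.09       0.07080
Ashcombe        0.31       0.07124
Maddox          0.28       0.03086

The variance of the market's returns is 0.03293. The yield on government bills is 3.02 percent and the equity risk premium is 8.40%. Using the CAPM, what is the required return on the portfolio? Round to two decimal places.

β_Orrin = 0.00779 / 0.03293 = 0.2366
β_Durant = 0.07080 / 0.03293 = 2.1500
β_Ashcombe = 0.07124 / 0.03293 = 2.1634
β_Maddox = 0.03086 / 0.03293 = 0.9371
β_P = Σ w_i β_i = 0.32×0.2366 + 0.09×2.1500 + 0.31×2.1634 + 0.28×0.9371 = 1.2023
E(R_P) = R_f + β_P × MRP = 3.02% + 1.2023 × 8.40% = 13.12%

13.12%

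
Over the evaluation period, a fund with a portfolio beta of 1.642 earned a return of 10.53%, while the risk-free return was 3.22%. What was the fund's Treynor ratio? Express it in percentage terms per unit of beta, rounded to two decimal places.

4.45%

Treynor = (R_P − R_f) / β_P = (10.53% − 3.22%) / 1.6420 = 7.31% / 1.6420 = 4.45%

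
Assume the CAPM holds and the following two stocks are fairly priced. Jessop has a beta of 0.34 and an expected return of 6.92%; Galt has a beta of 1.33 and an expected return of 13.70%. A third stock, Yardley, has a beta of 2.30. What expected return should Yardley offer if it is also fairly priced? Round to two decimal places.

20.34%

MRP (SML slope) = (13.70% − 6.92%) / (1.33 − 0.34) = 6.78% / 0.99 = 6.8485%
R_f (intercept) = 6.92% − 0.34 × 6.8485% = 4.5915%
E(R_Yardley) = R_f + β × MRP = 4.5915% + 2.30 × 6.8485% = 20.34%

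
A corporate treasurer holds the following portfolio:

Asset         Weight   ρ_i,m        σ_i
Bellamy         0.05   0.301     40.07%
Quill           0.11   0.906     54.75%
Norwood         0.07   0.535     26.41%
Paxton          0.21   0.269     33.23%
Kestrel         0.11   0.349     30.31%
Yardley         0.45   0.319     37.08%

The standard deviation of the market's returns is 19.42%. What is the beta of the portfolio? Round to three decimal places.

β_Bellamy = 0.301 × 40.07% / 19.42% = 0.6211
β_Quill = 0.906 × 54.75% / 19.42% = 2.5542
β_Norwood = 0.535 × 26.41% / 19.42% = 0.7276
β_Paxton = 0.269 × 33.23% / 19.42% = 0.4603
β_Kestrel = 0.349 × 30.31% / 19.42% = 0.5447
β_Yardley = 0.319 × 37.08% / 19.42% = 0.6091
β_P = Σ w_i β_i = 0.05×0.6211 + 0.11×2.5542 + 0.07×0.7276 + 0.21×0.4603 + 0.11×0.5447 + 0.45×0.6091 = 0.7936

0.794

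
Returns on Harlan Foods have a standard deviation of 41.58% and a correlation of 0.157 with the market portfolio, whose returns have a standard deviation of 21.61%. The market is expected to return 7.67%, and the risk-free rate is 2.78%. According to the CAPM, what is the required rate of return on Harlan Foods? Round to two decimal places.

4.26%

β = ρ × σ_i / σ_m = 0.157 × 41.58% / 21.61% = 0.3021
MRP = 7.67% − 2.78% = 4.89%
E(R) = 2.78% + 0.3021 × 4.89% = 4.26%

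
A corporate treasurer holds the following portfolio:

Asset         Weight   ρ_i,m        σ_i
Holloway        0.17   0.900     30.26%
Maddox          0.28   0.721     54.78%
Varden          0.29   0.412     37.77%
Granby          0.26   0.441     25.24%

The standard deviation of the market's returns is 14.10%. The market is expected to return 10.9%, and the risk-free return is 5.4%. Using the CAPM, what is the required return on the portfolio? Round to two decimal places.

14.41%

β_Holloway = 0.900 × 30.26% / 14.10% = 1.9315
β_Maddox = 0.721 × 54.78% / 14.10% = 2.8012
β_Varden = 0.412 × 37.77% / 14.10% = 1.1036
β_Granby = 0.441 × 25.24% / 14.10% = 0.7894
β_P = Σ w_i β_i = 0.17×1.9315 + 0.28×2.8012 + 0.29×1.1036 + 0.26×0.7894 = 1.6380
MRP = 10.9% − 5.4% = 5.50%
E(R_P) = R_f + β_P × MRP = 5.4% + 1.6380 × 5.5% = 14.41%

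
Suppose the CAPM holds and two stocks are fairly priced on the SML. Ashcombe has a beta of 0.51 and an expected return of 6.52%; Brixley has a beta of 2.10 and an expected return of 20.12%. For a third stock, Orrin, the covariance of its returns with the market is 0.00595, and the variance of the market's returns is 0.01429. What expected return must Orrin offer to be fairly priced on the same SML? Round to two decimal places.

MRP = (20.12% − 6.52%) / (2.10 − 0.51) = 8.5535%
R_f = 6.52% − 0.51 × 8.5535% = 2.1577%
β_Orrin = Cov / Var(R_m) = 0.00595 / 0.01429 = 0.4164
E(R_Orrin) = R_f + β × MRP = 2.1577% + 0.4164 × 8.5535% = 5.72%

5.72%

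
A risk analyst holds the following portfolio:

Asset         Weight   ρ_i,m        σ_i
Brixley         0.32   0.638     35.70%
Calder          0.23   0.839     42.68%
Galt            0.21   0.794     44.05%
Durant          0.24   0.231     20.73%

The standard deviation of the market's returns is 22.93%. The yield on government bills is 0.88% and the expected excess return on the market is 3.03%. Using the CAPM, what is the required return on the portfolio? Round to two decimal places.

4.05%

β_Brixley = 0.638 × 35.70% / 22.93% = 0.9933
β_Calder = 0.839 × 42.68% / 22.93% = 1.5616
β_Galt = 0.794 × 44.05% / 22.93% = 1.5253
β_Durant = 0.231 × 20.73% / 22.93% = 0.2088
β_P = Σ w_i β_i = 0.32×0.9933 + 0.23×1.5616 + 0.21×1.5253 + 0.24×0.2088 = 1.0474
E(R_P) = R_f + β_P × MRP = 0.88% + 1.0474 × 3.03% = 4.05%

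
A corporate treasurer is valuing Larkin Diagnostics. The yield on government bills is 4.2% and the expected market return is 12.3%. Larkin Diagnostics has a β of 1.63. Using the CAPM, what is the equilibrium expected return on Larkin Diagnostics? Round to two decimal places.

17.40%

Market risk premium = E(R_m) − R_f = 12.3% − 4.2% = 8.10%
E(R) = R_f + β × MRP = 4.2% + 1.63 × 8.1% = 17.40%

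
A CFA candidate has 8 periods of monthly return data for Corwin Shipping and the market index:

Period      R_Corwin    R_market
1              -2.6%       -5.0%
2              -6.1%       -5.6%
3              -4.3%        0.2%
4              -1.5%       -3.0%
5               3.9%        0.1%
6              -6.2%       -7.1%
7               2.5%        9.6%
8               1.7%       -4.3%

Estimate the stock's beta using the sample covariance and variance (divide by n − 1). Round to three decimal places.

Mean R_i = (-2.6 − 6.1 − 4.3 − 1.5 + 3.9 − 6.2 + 2.5 + 1.7) / 8 = -1.5750%
Mean R_m = (-5.0 − 5.6 + 0.2 − 3.0 + 0.1 − 7.1 + 9.6 − 4.3) / 8 = -1.8875%
Σ(R_i − R̄_i)(R_m − R̄_m) = 88.1175  ⇒  Cov = 88.1175 / 7 = 12.5882
Σ(R_m − R̄_m)² = 197.9688  ⇒  Var(R_m) = 197.9688 / 7 = 28.2813
β = Cov / Var(R_m) = 12.5882 / 28.2813 = 0.4451

0.445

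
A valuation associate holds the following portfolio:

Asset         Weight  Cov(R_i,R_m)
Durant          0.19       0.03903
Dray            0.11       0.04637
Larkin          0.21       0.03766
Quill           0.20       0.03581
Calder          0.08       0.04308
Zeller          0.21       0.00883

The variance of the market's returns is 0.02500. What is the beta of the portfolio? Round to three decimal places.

β_Durant = 0.03903 / 0.02500 = 1.5612
β_Dray = 0.04637 / 0.02500 = 1.8548
β_Larkin = 0.03766 / 0.02500 = 1.5064
β_Quill = 0.03581 / 0.02500 = 1.4324
β_Calder = 0.04308 / 0.02500 = 1.7232
β_Zeller = 0.00883 / 0.02500 = 0.3532
β_P = Σ w_i β_i = 0.19×1.5612 + 0.11×1.8548 + 0.21×1.5064 + 0.20×1.4324 + 0.08×1.7232 + 0.21×0.3532 = 1.3155

1.316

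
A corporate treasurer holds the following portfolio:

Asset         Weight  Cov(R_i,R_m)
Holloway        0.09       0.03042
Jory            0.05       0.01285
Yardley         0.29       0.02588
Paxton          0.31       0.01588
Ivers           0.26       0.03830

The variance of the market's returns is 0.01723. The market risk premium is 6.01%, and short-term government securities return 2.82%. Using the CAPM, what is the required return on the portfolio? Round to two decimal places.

11.81%

β_Holloway = 0.03042 / 0.01723 = 1.7655
β_Jory = 0.01285 / 0.01723 = 0.7458
β_Yardley = 0.02588 / 0.01723 = 1.5020
β_Paxton = 0.01588 / 0.01723 = 0.9216
β_Ivers = 0.03830 / 0.01723 = 2.2229
β_P = Σ w_i β_i = 0.09×1.7655 + 0.05×0.7458 + 0.29×1.5020 + 0.31×0.9216 + 0.26×2.2229 = 1.4954
E(R_P) = R_f + β_P × MRP = 2.82% + 1.4954 × 6.01% = 11.81%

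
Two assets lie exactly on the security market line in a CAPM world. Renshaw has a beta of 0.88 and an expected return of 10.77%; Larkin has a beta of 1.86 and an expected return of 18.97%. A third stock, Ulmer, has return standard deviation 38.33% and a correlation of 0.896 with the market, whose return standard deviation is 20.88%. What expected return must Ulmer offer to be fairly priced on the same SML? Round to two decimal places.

17.17%

MRP = (18.97% − 10.77%) / (1.86 − 0.88) = 8.3673%
R_f = 10.77% − 0.88 × 8.3673% = 3.4068%
β_Ulmer = ρ·σ_i/σ_m = 0.896 × 38.33 / 20.88 = 1.6448
E(R_Ulmer) = R_f + β × MRP = 3.4068% + 1.6448 × 8.3673% = 17.17%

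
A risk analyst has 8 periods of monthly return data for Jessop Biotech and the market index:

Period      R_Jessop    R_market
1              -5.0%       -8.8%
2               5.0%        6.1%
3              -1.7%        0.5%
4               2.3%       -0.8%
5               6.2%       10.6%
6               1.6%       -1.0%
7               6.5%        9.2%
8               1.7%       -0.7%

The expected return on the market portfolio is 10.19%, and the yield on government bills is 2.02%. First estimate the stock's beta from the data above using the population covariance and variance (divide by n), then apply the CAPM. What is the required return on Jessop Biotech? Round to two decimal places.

6.69%

Mean R_i = (-5.0 + 5.0 − 1.7 + 2.3 + 6.2 + 1.6 + 6.5 + 1.7) / 8 = 2.0750%
Mean R_m = (-8.8 + 6.1 + 0.5 − 0.8 + 10.6 − 1.0 + 9.2 − 0.7) / 8 = 1.8875%
Σ(R_i − R̄_i)(R_m − R̄_m) = 163.2075  ⇒  Cov = 163.2075 / 8 = 20.4009
Σ(R_m − R̄_m)² = 285.5288  ⇒  Var(R_m) = 285.5288 / 8 = 35.6911
β = Cov / Var(R_m) = 20.4009 / 35.6911 = 0.5716
MRP = 10.19% − 2.02% = 8.17%
E(R) = R_f + β × MRP = 2.02% + 0.5716 × 8.17% = 6.69%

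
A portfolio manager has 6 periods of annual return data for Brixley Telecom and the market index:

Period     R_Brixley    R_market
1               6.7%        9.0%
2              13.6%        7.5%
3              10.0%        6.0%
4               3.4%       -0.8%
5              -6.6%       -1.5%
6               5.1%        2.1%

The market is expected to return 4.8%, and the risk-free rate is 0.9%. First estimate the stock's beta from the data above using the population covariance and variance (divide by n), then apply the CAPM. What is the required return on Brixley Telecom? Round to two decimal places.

Mean R_i = (6.7 + 13.6 + 10.0 + 3.4 − 6.6 + 5.1) / 6 = 5.3667%
Mean R_m = (9.0 + 7.5 + 6.0 − 0.8 − 1.5 + 2.1) / 6 = 3.7167%
Σ(R_i − R̄_i)(R_m − R̄_m) = 120.5133  ⇒  Cov = 120.5133 / 6 = 20.0856
Σ(R_m − R̄_m)² = 97.6683  ⇒  Var(R_m) = 97.6683 / 6 = 16.2781
β = Cov / Var(R_m) = 20.0856 / 16.2781 = 1.2339
MRP = 4.8% − 0.9% = 3.90%
E(R) = R_f + β × MRP = 0.9% + 1.2339 × 3.9% = 5.71%

5.71%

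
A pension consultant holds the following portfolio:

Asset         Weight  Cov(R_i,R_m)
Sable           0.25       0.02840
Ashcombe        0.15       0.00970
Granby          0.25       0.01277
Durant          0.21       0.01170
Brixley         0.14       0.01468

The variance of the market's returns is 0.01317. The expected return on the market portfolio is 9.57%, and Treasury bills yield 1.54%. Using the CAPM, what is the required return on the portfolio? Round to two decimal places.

11.45%

β_Sable = 0.02840 / 0.01317 = 2.1564
β_Ashcombe = 0.00970 / 0.01317 = 0.7365
β_Granby = 0.01277 / 0.01317 = 0.9696
β_Durant = 0.01170 / 0.01317 = 0.8884
β_Brixley = 0.01468 / 0.01317 = 1.1147
β_P = Σ w_i β_i = 0.25×2.1564 + 0.15×0.7365 + 0.25×0.9696 + 0.21×0.8884 + 0.14×1.1147 = 1.2346
MRP = 9.57% − 1.54% = 8.03%
E(R_P) = R_f + β_P × MRP = 1.54% + 1.2346 × 8.03% = 11.45%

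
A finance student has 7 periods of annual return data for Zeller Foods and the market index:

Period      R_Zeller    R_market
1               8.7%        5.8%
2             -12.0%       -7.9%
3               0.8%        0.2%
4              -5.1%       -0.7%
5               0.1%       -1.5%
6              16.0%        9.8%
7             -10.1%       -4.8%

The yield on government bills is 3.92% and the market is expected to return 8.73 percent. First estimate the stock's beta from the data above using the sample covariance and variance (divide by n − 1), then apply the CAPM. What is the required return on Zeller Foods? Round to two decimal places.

Mean R_i = (8.7 − 12.0 + 0.8 − 5.1 + 0.1 + 16.0 − 10.1) / 7 = -0.2286%
Mean R_m = (5.8 − 7.9 + 0.2 − 0.7 − 1.5 + 9.8 − 4.8) / 7 = 0.1286%
Σ(R_i − R̄_i)(R_m − R̄_m) = 354.3257  ⇒  Cov = 354.3257 / 6 = 59.0543
Σ(R_m − R̄_m)² = 217.7943  ⇒  Var(R_m) = 217.7943 / 6 = 36.2991
β = Cov / Var(R_m) = 59.0543 / 36.2991 = 1.6269
MRP = 8.73% − 3.92% = 4.81%
E(R) = R_f + β × MRP = 3.92% + 1.6269 × 4.81% = 11.75%

11.75%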